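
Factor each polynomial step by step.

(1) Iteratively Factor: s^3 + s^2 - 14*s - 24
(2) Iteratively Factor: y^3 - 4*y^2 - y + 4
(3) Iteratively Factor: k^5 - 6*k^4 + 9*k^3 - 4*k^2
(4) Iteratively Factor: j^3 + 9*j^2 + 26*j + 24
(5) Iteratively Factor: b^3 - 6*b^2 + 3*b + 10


(1) = (s + 3)*(s^2 - 2*s - 8) = (s - 4)*(s + 3)*(s + 2)
(2) = (y - 4)*(y^2 - 1) = (y - 4)*(y - 1)*(y + 1)
(3) = (k)*(k^4 - 6*k^3 + 9*k^2 - 4*k) = k*(k - 4)*(k^3 - 2*k^2 + k) = k^2*(k - 4)*(k^2 - 2*k + 1) = k^2*(k - 4)*(k - 1)*(k - 1)
(4) = (j + 2)*(j^2 + 7*j + 12) = (j + 2)*(j + 4)*(j + 3)
(5) = (b + 1)*(b^2 - 7*b + 10) = (b - 5)*(b + 1)*(b - 2)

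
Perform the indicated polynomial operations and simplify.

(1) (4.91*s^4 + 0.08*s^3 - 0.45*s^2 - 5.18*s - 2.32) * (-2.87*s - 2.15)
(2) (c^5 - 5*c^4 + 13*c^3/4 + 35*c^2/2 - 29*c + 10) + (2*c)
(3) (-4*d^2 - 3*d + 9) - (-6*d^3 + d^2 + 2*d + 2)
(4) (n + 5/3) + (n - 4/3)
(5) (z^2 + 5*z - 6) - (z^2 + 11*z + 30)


(1) = -14.0917*s^5 - 10.7861*s^4 + 1.1195*s^3 + 15.8341*s^2 + 17.7954*s + 4.988
(2) = c^5 - 5*c^4 + 13*c^3/4 + 35*c^2/2 - 27*c + 10
(3) = 6*d^3 - 5*d^2 - 5*d + 7
(4) = 2*n + 1/3
(5) = -6*z - 36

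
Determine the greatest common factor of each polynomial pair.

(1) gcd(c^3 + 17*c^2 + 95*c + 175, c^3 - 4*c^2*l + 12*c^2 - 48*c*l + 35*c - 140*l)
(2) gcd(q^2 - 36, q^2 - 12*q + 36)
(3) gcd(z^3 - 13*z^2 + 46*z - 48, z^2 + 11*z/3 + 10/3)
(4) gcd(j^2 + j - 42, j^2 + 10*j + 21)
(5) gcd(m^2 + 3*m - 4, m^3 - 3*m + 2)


(1) = c^2 + 12*c + 35
(2) = q - 6
(3) = gcd((z - 8)*(z - 3)*(z - 2), (z + 5/3)*(z + 2)) = 1
(4) = gcd((j - 6)*(j + 7), (j + 3)*(j + 7)) = j + 7
(5) = gcd((m - 1)*(m + 4), (m - 1)^2*(m + 2)) = m - 1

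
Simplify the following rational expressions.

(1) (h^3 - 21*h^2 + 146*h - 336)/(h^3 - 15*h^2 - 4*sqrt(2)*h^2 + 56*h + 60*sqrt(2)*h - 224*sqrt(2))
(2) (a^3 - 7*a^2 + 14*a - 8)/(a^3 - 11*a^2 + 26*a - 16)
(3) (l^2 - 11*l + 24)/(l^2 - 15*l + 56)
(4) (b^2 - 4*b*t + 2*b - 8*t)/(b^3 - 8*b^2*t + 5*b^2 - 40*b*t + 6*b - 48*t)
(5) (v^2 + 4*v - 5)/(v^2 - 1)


(1) = (h - 6)/(h - 4*sqrt(2))
(2) = (a - 4)/(a - 8)
(3) = (l - 3)/(l - 7)
(4) = (-b + 4*t)/(-b^2 + 8*b*t - 3*b + 24*t)
(5) = (v + 5)/(v + 1)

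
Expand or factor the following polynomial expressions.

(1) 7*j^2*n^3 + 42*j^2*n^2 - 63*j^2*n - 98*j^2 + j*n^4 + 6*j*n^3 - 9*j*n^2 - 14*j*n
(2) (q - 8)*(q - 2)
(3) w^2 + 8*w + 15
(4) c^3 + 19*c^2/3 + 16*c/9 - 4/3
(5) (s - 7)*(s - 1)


(1) = (7*j + n)*(n - 2)*(n + 7)*(j*n + j)
(2) = q^2 - 10*q + 16
(3) = (w + 3)*(w + 5)
(4) = (c - 1/3)*(c + 2/3)*(c + 6)
(5) = s^2 - 8*s + 7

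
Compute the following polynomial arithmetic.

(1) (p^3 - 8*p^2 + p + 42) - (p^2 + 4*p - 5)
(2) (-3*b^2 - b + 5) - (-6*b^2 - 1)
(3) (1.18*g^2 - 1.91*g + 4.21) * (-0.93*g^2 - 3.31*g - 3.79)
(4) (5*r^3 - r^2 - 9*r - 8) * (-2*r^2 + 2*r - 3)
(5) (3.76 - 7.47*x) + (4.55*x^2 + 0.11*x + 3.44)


(1) = p^3 - 9*p^2 - 3*p + 47
(2) = 3*b^2 - b + 6
(3) = -1.0974*g^4 - 2.1295*g^3 - 2.0654*g^2 - 6.6962*g - 15.9559
(4) = -10*r^5 + 12*r^4 + r^3 + r^2 + 11*r + 24
(5) = 4.55*x^2 - 7.36*x + 7.2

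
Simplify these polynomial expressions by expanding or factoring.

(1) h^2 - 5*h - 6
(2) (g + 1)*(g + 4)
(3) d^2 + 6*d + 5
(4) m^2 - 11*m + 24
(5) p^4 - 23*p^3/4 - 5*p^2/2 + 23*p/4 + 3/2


(1) = (h - 6)*(h + 1)
(2) = g^2 + 5*g + 4
(3) = (d + 1)*(d + 5)
(4) = (m - 8)*(m - 3)
(5) = (p - 6)*(p - 1)*(p + 1/4)*(p + 1)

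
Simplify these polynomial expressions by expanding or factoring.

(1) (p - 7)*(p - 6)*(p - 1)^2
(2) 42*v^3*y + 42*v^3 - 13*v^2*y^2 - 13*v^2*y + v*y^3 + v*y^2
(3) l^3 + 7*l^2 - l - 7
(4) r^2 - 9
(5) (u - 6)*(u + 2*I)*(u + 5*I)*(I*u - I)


(1) = p^4 - 15*p^3 + 69*p^2 - 97*p + 42
(2) = (-7*v + y)*(-6*v + y)*(v*y + v)
(3) = (l - 1)*(l + 1)*(l + 7)
(4) = (r - 3)*(r + 3)
(5) = I*u^4 - 7*u^3 - 7*I*u^3 + 49*u^2 - 4*I*u^2 - 42*u + 70*I*u - 60*I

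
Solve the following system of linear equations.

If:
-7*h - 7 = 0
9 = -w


Then:
h = -1
w = -9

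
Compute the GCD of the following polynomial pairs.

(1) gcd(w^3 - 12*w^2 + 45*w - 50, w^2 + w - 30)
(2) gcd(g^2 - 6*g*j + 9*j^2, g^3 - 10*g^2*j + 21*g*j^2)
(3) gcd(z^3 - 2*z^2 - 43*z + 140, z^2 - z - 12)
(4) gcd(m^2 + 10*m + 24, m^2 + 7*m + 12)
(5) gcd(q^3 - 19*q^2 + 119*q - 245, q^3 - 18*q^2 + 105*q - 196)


(1) = w - 5
(2) = g - 3*j
(3) = z - 4
(4) = m + 4
(5) = gcd((q - 7)^2*(q - 5), (q - 7)^2*(q - 4)) = q^2 - 14*q + 49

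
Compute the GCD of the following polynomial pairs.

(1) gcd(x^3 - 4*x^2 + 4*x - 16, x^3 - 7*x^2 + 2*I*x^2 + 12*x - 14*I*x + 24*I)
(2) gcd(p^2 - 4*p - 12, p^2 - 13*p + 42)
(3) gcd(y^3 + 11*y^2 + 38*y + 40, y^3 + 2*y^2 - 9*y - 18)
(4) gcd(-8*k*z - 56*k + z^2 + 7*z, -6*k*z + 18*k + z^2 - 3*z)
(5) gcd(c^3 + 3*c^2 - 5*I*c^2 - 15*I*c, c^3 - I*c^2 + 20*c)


(1) = x^2 + x*(-4 + 2*I) - 8*I
(2) = gcd((p - 6)*(p + 2), (p - 7)*(p - 6)) = p - 6
(3) = gcd((y + 2)*(y + 4)*(y + 5), (y - 3)*(y + 2)*(y + 3)) = y + 2
(4) = gcd((-8*k + z)*(z + 7), (-6*k + z)*(z - 3)) = 1
(5) = c^2 - 5*I*c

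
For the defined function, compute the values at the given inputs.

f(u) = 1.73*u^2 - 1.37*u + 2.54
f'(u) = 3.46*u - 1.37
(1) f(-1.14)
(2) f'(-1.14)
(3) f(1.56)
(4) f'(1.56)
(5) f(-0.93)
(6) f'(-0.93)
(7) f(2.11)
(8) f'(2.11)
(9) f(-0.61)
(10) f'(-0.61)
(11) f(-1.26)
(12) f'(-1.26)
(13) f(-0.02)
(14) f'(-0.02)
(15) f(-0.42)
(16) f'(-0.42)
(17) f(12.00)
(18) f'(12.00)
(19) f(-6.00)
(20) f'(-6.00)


(1) = 6.35
(2) = -5.31
(3) = 4.61
(4) = 4.03
(5) = 5.31
(6) = -4.59
(7) = 7.35
(8) = 5.93
(9) = 4.02
(10) = -3.48
(11) = 7.01
(12) = -5.73
(13) = 2.57
(14) = -1.44
(15) = 3.42
(16) = -2.82
(17) = 235.22
(18) = 40.15
(19) = 73.04
(20) = -22.13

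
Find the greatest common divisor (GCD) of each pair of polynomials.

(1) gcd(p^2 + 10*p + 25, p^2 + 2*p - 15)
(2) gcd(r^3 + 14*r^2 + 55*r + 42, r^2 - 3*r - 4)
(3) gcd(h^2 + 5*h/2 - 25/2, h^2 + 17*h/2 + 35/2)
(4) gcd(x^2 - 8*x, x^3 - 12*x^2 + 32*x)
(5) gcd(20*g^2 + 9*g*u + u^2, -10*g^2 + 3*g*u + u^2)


(1) = gcd((p + 5)^2, (p - 3)*(p + 5)) = p + 5
(2) = r + 1
(3) = h + 5
(4) = x^2 - 8*x
(5) = 5*g + u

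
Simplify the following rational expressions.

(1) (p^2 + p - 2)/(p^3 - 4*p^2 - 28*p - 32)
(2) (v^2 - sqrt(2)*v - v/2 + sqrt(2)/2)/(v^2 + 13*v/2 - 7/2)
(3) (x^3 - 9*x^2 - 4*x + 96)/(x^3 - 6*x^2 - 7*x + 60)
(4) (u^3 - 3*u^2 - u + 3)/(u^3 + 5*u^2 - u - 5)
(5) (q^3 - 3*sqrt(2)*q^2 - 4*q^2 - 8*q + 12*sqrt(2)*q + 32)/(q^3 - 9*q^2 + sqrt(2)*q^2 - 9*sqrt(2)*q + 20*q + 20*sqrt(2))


(1) = (p - 1)/(p^2 - 6*p - 16)
(2) = (4*v - 4*sqrt(2))/(4*v + 28)
(3) = (x - 8)/(x - 5)
(4) = (u - 3)/(u + 5)
(5) = (q - 4*sqrt(2))/(q - 5)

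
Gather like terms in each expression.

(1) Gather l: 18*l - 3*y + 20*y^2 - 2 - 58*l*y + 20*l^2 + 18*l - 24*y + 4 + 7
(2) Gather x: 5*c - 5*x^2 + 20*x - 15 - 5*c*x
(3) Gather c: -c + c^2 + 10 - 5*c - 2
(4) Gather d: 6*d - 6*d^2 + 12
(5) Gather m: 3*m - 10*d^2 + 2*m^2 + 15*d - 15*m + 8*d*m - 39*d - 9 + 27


(1) = 20*l^2 + l*(36 - 58*y) + 20*y^2 - 27*y + 9
(2) = 5*c - 5*x^2 + x*(20 - 5*c) - 15
(3) = c^2 - 6*c + 8
(4) = -6*d^2 + 6*d + 12
(5) = -10*d^2 - 24*d + 2*m^2 + m*(8*d - 12) + 18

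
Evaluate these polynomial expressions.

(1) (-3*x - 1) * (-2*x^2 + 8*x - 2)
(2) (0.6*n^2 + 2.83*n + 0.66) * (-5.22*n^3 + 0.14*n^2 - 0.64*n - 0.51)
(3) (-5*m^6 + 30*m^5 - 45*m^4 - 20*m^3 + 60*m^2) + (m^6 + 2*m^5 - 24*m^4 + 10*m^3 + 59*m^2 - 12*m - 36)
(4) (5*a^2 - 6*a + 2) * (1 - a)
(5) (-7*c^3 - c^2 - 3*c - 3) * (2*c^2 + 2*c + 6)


(1) = 6*x^3 - 22*x^2 - 2*x + 2
(2) = -3.132*n^5 - 14.6886*n^4 - 3.433*n^3 - 2.0248*n^2 - 1.8657*n - 0.3366
(3) = -4*m^6 + 32*m^5 - 69*m^4 - 10*m^3 + 119*m^2 - 12*m - 36
(4) = -5*a^3 + 11*a^2 - 8*a + 2
(5) = -14*c^5 - 16*c^4 - 50*c^3 - 18*c^2 - 24*c - 18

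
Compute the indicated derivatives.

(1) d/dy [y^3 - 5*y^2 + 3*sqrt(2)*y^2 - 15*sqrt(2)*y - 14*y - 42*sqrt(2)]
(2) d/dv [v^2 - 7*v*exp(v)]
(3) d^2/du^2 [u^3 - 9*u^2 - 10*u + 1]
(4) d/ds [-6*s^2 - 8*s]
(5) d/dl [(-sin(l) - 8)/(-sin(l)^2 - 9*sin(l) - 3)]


(1) = 3*y^2 - 10*y + 6*sqrt(2)*y - 15*sqrt(2) - 14
(2) = -7*v*exp(v) + 2*v - 7*exp(v)
(3) = 6*u - 18
(4) = -12*s - 8
(5) = (-16*sin(l) + cos(l)^2 - 70)*cos(l)/(sin(l)^2 + 9*sin(l) + 3)^2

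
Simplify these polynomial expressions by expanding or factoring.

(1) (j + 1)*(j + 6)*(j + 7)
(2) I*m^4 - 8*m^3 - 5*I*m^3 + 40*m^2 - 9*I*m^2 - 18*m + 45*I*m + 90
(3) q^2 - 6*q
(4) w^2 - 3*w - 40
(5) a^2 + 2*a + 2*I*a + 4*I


(1) = j^3 + 14*j^2 + 55*j + 42
(2) = (m - 5)*(m + 3*I)*(m + 6*I)*(I*m + 1)
(3) = q*(q - 6)
(4) = (w - 8)*(w + 5)
(5) = (a + 2)*(a + 2*I)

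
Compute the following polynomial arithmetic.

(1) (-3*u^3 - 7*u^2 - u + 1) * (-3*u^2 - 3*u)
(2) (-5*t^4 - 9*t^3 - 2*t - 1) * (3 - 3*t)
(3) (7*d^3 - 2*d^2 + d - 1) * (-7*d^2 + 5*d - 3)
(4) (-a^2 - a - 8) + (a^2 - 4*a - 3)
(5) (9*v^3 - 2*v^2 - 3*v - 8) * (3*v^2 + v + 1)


(1) = 9*u^5 + 30*u^4 + 24*u^3 - 3*u
(2) = 15*t^5 + 12*t^4 - 27*t^3 + 6*t^2 - 3*t - 3
(3) = -49*d^5 + 49*d^4 - 38*d^3 + 18*d^2 - 8*d + 3
(4) = -5*a - 11
(5) = 27*v^5 + 3*v^4 - 2*v^3 - 29*v^2 - 11*v - 8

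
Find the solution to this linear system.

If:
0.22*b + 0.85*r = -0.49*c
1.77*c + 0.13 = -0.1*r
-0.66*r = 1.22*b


Then:
b = -0.03
c = -0.08
r = 0.05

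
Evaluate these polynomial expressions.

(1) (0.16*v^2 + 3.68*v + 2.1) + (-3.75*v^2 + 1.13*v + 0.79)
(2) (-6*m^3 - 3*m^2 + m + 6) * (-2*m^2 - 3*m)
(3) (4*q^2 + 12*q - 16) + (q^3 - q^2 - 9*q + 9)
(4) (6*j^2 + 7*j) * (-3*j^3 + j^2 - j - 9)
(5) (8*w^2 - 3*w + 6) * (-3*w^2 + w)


(1) = -3.59*v^2 + 4.81*v + 2.89
(2) = 12*m^5 + 24*m^4 + 7*m^3 - 15*m^2 - 18*m
(3) = q^3 + 3*q^2 + 3*q - 7
(4) = -18*j^5 - 15*j^4 + j^3 - 61*j^2 - 63*j
(5) = -24*w^4 + 17*w^3 - 21*w^2 + 6*w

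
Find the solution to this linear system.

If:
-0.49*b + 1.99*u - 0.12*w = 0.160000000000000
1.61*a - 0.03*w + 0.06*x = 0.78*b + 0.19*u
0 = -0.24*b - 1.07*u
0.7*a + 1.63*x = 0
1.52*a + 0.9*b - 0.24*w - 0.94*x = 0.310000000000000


Then:
a = -0.02
b = 0.01
u = -0.00
w = -1.42
x = 0.01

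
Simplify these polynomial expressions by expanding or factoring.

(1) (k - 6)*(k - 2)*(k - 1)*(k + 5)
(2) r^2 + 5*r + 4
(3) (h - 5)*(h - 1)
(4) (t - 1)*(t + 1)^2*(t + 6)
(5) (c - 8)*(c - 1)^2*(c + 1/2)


(1) = k^4 - 4*k^3 - 25*k^2 + 88*k - 60
(2) = (r + 1)*(r + 4)
(3) = h^2 - 6*h + 5
(4) = t^4 + 7*t^3 + 5*t^2 - 7*t - 6
(5) = c^4 - 19*c^3/2 + 12*c^2 + c/2 - 4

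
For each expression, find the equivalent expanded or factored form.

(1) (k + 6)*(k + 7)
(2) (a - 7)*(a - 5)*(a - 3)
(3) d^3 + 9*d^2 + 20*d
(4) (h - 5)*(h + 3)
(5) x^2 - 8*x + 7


(1) = k^2 + 13*k + 42
(2) = a^3 - 15*a^2 + 71*a - 105
(3) = d*(d + 4)*(d + 5)
(4) = h^2 - 2*h - 15
(5) = (x - 7)*(x - 1)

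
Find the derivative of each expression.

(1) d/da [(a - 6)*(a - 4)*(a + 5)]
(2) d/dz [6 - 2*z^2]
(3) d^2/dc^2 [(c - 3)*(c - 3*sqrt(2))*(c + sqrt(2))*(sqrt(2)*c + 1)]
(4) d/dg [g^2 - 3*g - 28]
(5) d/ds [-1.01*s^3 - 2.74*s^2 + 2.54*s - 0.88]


(1) = 3*a^2 - 10*a - 26
(2) = -4*z
(3) = 12*sqrt(2)*c^2 - 18*sqrt(2)*c - 18*c - 16*sqrt(2) + 18
(4) = 2*g - 3
(5) = -3.03*s^2 - 5.48*s + 2.54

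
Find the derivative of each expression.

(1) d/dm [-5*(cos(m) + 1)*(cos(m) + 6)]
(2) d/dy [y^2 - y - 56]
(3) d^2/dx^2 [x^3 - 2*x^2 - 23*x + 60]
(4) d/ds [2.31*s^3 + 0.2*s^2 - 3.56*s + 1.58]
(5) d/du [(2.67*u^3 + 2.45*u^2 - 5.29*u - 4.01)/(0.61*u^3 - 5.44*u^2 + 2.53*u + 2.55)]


(1) = 5*(2*cos(m) + 7)*sin(m)
(2) = 2*y - 1
(3) = 6*x - 4
(4) = 6.93*s^2 + 0.4*s - 3.56
(5) = (-16.0193*u^4 + 19.964*u^3 + 5.1847*u^2 - 31.1338*u - 3.3442)/(0.3721*u^6 - 6.6368*u^5 + 32.6802*u^4 - 24.4154*u^3 - 21.3431*u^2 + 12.903*u + 6.5025)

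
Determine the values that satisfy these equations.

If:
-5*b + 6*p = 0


Then:
b = 6*p/5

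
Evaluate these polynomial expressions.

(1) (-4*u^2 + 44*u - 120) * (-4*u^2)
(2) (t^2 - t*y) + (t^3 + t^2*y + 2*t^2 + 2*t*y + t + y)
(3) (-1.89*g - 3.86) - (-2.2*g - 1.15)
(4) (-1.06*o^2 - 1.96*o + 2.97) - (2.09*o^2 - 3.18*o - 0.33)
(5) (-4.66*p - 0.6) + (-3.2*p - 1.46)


(1) = 16*u^4 - 176*u^3 + 480*u^2
(2) = t^3 + t^2*y + 3*t^2 + t*y + t + y
(3) = 0.31*g - 2.71
(4) = -3.15*o^2 + 1.22*o + 3.3
(5) = -7.86*p - 2.06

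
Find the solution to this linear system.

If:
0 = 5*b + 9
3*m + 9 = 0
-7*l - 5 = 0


Then:
b = -9/5
l = -5/7
m = -3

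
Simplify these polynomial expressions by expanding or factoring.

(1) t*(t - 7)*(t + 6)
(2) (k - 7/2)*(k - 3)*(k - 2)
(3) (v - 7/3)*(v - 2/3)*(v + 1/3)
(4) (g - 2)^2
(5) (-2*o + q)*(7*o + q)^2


(1) = t^3 - t^2 - 42*t
(2) = k^3 - 17*k^2/2 + 47*k/2 - 21
(3) = v^3 - 8*v^2/3 + 5*v/9 + 14/27
(4) = g^2 - 4*g + 4
(5) = -98*o^3 + 21*o^2*q + 12*o*q^2 + q^3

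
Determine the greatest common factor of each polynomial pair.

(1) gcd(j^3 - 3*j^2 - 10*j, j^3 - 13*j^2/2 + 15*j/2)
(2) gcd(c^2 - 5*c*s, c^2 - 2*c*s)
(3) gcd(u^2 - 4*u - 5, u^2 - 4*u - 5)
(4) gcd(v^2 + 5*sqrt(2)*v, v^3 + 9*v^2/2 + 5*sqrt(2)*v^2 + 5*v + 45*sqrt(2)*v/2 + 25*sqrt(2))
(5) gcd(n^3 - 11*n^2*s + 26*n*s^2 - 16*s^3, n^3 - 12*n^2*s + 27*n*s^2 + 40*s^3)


(1) = j^2 - 5*j
(2) = gcd(c*(c - 5*s), c*(c - 2*s)) = c
(3) = u^2 - 4*u - 5
(4) = gcd(v*(v + 5*sqrt(2)), (v + 2)*(v + 5/2)*(v + 5*sqrt(2))) = v + 5*sqrt(2)
(5) = gcd((n - 8*s)*(n - 2*s)*(n - s), (n - 8*s)*(n - 5*s)*(n + s)) = -n + 8*s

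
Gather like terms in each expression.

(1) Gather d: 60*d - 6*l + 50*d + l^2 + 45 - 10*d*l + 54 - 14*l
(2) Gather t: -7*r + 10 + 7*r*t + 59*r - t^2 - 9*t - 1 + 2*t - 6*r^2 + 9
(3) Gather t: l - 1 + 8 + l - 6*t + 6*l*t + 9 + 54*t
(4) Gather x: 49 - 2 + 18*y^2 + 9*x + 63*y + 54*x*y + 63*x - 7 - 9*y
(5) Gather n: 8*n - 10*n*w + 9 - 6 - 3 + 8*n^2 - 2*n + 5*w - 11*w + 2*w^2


(1) = d*(110 - 10*l) + l^2 - 20*l + 99
(2) = -6*r^2 + 52*r - t^2 + t*(7*r - 7) + 18
(3) = 2*l + t*(6*l + 48) + 16
(4) = x*(54*y + 72) + 18*y^2 + 54*y + 40
(5) = 8*n^2 + n*(6 - 10*w) + 2*w^2 - 6*w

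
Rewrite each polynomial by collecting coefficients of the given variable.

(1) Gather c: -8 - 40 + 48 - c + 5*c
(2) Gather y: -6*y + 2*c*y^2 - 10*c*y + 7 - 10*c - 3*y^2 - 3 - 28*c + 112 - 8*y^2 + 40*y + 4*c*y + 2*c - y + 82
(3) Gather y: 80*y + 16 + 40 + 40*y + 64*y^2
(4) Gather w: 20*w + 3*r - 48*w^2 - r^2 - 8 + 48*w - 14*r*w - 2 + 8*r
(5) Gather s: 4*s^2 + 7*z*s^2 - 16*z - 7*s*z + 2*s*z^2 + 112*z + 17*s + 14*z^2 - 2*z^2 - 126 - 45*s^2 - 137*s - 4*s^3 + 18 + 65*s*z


(1) = 4*c
(2) = -36*c + y^2*(2*c - 11) + y*(33 - 6*c) + 198
(3) = 64*y^2 + 120*y + 56
(4) = -r^2 + 11*r - 48*w^2 + w*(68 - 14*r) - 10
(5) = -4*s^3 + s^2*(7*z - 41) + s*(2*z^2 + 58*z - 120) + 12*z^2 + 96*z - 108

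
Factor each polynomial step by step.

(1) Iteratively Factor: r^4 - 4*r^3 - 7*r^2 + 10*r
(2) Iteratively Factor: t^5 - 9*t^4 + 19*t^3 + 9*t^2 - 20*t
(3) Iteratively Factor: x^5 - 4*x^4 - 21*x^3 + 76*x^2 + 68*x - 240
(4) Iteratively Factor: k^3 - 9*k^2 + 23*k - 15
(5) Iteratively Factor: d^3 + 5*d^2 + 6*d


(1) = (r - 5)*(r^3 + r^2 - 2*r) = r*(r - 5)*(r^2 + r - 2) = r*(r - 5)*(r + 2)*(r - 1)
(2) = (t + 1)*(t^4 - 10*t^3 + 29*t^2 - 20*t) = t*(t + 1)*(t^3 - 10*t^2 + 29*t - 20) = t*(t - 1)*(t + 1)*(t^2 - 9*t + 20) = t*(t - 4)*(t - 1)*(t + 1)*(t - 5)
(3) = (x - 5)*(x^4 + x^3 - 16*x^2 - 4*x + 48) = (x - 5)*(x - 3)*(x^3 + 4*x^2 - 4*x - 16) = (x - 5)*(x - 3)*(x - 2)*(x^2 + 6*x + 8) = (x - 5)*(x - 3)*(x - 2)*(x + 4)*(x + 2)
(4) = (k - 1)*(k^2 - 8*k + 15) = (k - 3)*(k - 1)*(k - 5)
(5) = (d)*(d^2 + 5*d + 6) = d*(d + 2)*(d + 3)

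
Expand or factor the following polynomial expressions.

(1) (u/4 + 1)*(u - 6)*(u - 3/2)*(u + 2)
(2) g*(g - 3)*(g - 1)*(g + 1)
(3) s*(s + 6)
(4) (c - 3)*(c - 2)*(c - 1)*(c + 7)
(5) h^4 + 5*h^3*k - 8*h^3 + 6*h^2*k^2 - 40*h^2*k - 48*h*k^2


(1) = u^4/4 - 3*u^3/8 - 7*u^2 - 3*u/2 + 18
(2) = g^4 - 3*g^3 - g^2 + 3*g
(3) = s^2 + 6*s
(4) = c^4 + c^3 - 31*c^2 + 71*c - 42
(5) = h*(h - 8)*(h + 2*k)*(h + 3*k)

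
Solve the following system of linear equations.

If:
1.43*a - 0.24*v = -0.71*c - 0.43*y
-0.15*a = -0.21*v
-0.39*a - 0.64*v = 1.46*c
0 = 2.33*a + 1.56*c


Then:
a = 0.00
c = 0.00
v = 0.00
y = 0.00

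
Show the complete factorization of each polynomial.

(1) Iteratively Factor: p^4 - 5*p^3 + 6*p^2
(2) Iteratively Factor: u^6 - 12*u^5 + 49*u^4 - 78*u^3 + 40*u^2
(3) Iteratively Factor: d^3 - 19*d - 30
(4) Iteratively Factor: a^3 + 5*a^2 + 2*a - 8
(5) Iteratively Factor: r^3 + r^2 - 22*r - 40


(1) = (p)*(p^3 - 5*p^2 + 6*p) = p*(p - 2)*(p^2 - 3*p) = p*(p - 3)*(p - 2)*(p)
(2) = (u)*(u^5 - 12*u^4 + 49*u^3 - 78*u^2 + 40*u) = u*(u - 1)*(u^4 - 11*u^3 + 38*u^2 - 40*u) = u*(u - 4)*(u - 1)*(u^3 - 7*u^2 + 10*u) = u*(u - 4)*(u - 2)*(u - 1)*(u^2 - 5*u) = u^2*(u - 4)*(u - 2)*(u - 1)*(u - 5)
(3) = (d - 5)*(d^2 + 5*d + 6) = (d - 5)*(d + 3)*(d + 2)
(4) = (a + 4)*(a^2 + a - 2) = (a + 2)*(a + 4)*(a - 1)
(5) = (r + 2)*(r^2 - r - 20) = (r + 2)*(r + 4)*(r - 5)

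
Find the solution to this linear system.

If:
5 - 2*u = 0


Then:
u = 5/2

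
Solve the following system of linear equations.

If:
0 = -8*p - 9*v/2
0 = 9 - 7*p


Then:
p = 9/7
v = -16/7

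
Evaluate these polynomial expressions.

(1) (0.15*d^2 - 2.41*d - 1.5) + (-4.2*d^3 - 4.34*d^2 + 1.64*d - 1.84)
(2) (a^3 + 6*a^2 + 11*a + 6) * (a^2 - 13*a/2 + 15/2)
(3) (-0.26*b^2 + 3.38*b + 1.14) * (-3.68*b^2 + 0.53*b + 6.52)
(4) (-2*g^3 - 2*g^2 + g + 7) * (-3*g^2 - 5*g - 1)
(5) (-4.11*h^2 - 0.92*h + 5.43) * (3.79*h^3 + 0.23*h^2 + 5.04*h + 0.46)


(1) = -4.2*d^3 - 4.19*d^2 - 0.77*d - 3.34
(2) = a^5 - a^4/2 - 41*a^3/2 - 41*a^2/2 + 87*a/2 + 45
(3) = 0.9568*b^4 - 12.5762*b^3 - 4.099*b^2 + 22.6418*b + 7.4328
(4) = 6*g^5 + 16*g^4 + 9*g^3 - 24*g^2 - 36*g - 7
(5) = -15.5769*h^5 - 4.4321*h^4 - 0.3463*h^3 - 5.2785*h^2 + 26.944*h + 2.4978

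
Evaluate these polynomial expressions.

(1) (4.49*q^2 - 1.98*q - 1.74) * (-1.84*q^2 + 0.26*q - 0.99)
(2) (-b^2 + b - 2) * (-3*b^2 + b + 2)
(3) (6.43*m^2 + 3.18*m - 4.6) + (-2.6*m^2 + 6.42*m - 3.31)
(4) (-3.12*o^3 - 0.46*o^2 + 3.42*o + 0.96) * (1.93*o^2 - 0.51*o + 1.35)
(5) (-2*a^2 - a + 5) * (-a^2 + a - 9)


(1) = -8.2616*q^4 + 4.8106*q^3 - 1.7583*q^2 + 1.5078*q + 1.7226
(2) = 3*b^4 - 4*b^3 + 5*b^2 - 4
(3) = 3.83*m^2 + 9.6*m - 7.91
(4) = -6.0216*o^5 + 0.7034*o^4 + 2.6232*o^3 - 0.5124*o^2 + 4.1274*o + 1.296
(5) = 2*a^4 - a^3 + 12*a^2 + 14*a - 45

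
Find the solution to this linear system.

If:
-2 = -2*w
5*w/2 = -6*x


Then:
w = 1
x = -5/12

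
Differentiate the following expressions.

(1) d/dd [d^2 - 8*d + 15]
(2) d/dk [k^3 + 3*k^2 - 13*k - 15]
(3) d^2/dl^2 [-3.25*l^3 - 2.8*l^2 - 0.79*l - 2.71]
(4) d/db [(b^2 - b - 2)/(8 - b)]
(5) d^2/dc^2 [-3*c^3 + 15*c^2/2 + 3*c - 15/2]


(1) = 2*d - 8
(2) = 3*k^2 + 6*k - 13
(3) = -19.5*l - 5.6
(4) = (-b^2 + 16*b - 10)/(b^2 - 16*b + 64)
(5) = 15 - 18*c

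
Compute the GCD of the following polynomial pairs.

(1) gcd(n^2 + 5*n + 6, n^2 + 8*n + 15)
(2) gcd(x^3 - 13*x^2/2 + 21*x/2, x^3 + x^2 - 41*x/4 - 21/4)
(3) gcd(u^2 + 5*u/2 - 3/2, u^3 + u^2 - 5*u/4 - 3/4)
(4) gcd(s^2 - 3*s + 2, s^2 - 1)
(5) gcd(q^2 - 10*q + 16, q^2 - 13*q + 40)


(1) = n + 3
(2) = gcd(x*(x - 7/2)*(x - 3), (x - 3)*(x + 1/2)*(x + 7/2)) = x - 3
(3) = 1
(4) = s - 1
(5) = q - 8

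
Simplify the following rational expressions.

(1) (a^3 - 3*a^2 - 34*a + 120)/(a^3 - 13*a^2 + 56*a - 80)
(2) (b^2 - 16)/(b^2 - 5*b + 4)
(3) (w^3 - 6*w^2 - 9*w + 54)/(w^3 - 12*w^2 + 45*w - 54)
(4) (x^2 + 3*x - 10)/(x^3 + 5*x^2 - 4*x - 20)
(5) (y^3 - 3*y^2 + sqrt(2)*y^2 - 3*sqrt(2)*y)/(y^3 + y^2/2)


(1) = (a + 6)/(a - 4)
(2) = (b + 4)/(b - 1)
(3) = (w + 3)/(w - 3)
(4) = 1/(x + 2)
(5) = (2*y^2 + y*(-6 + 2*sqrt(2)) - 6*sqrt(2))/(2*y^2 + y)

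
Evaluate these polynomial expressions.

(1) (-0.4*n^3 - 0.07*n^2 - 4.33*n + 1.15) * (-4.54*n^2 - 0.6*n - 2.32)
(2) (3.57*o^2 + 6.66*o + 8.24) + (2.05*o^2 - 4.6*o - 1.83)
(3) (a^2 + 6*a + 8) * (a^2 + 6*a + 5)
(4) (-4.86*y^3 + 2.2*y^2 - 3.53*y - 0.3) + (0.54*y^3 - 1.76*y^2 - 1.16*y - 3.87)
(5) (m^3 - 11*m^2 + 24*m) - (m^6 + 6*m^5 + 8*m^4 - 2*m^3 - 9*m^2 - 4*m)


(1) = 1.816*n^5 + 0.5578*n^4 + 20.6282*n^3 - 2.4606*n^2 + 9.3556*n - 2.668
(2) = 5.62*o^2 + 2.06*o + 6.41
(3) = a^4 + 12*a^3 + 49*a^2 + 78*a + 40
(4) = -4.32*y^3 + 0.44*y^2 - 4.69*y - 4.17
(5) = -m^6 - 6*m^5 - 8*m^4 + 3*m^3 - 2*m^2 + 28*m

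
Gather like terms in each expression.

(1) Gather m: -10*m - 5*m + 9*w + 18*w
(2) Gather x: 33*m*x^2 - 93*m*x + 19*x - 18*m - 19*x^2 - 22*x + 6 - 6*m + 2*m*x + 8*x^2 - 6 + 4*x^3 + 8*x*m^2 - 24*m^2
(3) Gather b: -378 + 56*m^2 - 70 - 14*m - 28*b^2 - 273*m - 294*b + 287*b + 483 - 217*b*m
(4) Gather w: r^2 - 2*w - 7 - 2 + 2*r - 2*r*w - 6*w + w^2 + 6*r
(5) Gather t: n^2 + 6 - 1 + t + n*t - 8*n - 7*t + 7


(1) = -15*m + 27*w
(2) = -24*m^2 - 24*m + 4*x^3 + x^2*(33*m - 11) + x*(8*m^2 - 91*m - 3)
(3) = -28*b^2 + b*(-217*m - 7) + 56*m^2 - 287*m + 35
(4) = r^2 + 8*r + w^2 + w*(-2*r - 8) - 9
(5) = n^2 - 8*n + t*(n - 6) + 12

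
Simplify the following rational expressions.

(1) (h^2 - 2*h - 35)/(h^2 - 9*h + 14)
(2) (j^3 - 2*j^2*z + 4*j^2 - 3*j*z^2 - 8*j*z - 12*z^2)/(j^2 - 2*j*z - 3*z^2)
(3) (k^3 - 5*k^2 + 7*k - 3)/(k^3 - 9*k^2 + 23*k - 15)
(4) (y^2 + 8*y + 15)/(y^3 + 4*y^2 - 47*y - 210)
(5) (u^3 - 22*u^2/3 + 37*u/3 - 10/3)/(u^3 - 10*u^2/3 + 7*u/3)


(1) = (h + 5)/(h - 2)
(2) = j + 4
(3) = (k - 1)/(k - 5)
(4) = (y + 3)/(y^2 - y - 42)
(5) = (3*u^3 - 22*u^2 + 37*u - 10)/(3*u^3 - 10*u^2 + 7*u)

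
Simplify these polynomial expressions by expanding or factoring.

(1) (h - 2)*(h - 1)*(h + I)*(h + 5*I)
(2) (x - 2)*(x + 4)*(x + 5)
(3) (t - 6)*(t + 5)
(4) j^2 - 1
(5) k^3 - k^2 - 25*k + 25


(1) = h^4 - 3*h^3 + 6*I*h^3 - 3*h^2 - 18*I*h^2 + 15*h + 12*I*h - 10
(2) = x^3 + 7*x^2 + 2*x - 40
(3) = t^2 - t - 30
(4) = (j - 1)*(j + 1)
(5) = (k - 5)*(k - 1)*(k + 5)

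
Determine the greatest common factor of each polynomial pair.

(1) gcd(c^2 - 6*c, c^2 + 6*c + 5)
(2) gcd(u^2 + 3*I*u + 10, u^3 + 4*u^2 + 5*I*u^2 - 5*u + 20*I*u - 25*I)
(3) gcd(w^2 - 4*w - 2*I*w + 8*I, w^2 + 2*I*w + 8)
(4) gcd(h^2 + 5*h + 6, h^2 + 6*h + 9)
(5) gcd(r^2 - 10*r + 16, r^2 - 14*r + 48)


(1) = 1
(2) = gcd((u - 2*I)*(u + 5*I), (u - 1)*(u + 5)*(u + 5*I)) = u + 5*I
(3) = w - 2*I
(4) = gcd((h + 2)*(h + 3), (h + 3)^2) = h + 3
(5) = r - 8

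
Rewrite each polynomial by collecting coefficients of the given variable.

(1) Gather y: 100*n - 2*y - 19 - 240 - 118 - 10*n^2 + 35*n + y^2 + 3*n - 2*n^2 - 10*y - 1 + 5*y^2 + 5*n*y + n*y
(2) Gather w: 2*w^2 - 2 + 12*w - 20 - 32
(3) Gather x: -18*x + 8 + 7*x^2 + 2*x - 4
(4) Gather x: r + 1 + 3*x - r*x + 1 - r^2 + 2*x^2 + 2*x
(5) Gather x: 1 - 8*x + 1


(1) = -12*n^2 + 138*n + 6*y^2 + y*(6*n - 12) - 378
(2) = 2*w^2 + 12*w - 54
(3) = 7*x^2 - 16*x + 4
(4) = -r^2 + r + 2*x^2 + x*(5 - r) + 2
(5) = 2 - 8*x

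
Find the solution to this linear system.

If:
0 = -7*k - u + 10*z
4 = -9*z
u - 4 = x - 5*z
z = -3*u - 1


Then:
k = -115/189
u = -5/27
x = -173/27
z = -4/9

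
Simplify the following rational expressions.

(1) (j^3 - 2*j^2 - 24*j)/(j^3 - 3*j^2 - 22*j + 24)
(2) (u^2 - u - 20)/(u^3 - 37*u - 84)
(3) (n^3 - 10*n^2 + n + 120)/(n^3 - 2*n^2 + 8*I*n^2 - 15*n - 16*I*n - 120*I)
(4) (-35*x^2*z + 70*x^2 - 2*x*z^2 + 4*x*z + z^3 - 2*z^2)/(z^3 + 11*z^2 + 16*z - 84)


(1) = j/(j - 1)
(2) = (u - 5)/(u^2 - 4*u - 21)
(3) = (n - 8)/(n + 8*I)
(4) = (-35*x^2 - 2*x*z + z^2)/(z^2 + 13*z + 42)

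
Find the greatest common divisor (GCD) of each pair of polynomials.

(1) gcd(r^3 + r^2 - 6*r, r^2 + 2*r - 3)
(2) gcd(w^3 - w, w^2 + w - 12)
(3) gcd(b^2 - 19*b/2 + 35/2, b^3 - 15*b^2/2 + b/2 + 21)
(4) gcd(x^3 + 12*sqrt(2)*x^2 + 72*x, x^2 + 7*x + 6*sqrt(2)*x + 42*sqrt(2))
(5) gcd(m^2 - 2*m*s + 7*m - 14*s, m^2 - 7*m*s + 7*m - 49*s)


(1) = r + 3
(2) = gcd(w*(w - 1)*(w + 1), (w - 3)*(w + 4)) = 1
(3) = b - 7
(4) = gcd(x*(x + 6*sqrt(2))^2, (x + 7)*(x + 6*sqrt(2))) = x + 6*sqrt(2)
(5) = m + 7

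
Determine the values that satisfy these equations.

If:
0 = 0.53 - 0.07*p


Then:
p = 7.57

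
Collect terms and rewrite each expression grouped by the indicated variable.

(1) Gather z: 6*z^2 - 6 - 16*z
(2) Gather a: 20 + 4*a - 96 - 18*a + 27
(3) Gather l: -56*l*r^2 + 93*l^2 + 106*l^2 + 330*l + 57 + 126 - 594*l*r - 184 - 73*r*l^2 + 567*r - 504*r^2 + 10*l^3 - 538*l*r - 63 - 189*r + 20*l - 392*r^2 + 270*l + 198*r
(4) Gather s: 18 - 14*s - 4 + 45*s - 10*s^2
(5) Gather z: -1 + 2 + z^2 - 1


(1) = 6*z^2 - 16*z - 6
(2) = -14*a - 49
(3) = 10*l^3 + l^2*(199 - 73*r) + l*(-56*r^2 - 1132*r + 620) - 896*r^2 + 576*r - 64
(4) = -10*s^2 + 31*s + 14
(5) = z^2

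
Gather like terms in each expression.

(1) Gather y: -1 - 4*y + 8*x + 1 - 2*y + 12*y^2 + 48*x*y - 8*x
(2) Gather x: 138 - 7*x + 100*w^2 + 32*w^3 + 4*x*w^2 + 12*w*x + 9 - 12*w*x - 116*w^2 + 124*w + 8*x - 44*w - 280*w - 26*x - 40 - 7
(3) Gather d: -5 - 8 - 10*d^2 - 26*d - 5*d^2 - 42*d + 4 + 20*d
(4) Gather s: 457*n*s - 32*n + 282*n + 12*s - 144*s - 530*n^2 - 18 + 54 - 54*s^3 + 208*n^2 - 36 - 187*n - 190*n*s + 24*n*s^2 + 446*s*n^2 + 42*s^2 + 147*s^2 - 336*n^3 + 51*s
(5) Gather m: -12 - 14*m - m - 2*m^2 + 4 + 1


(1) = 12*y^2 + y*(48*x - 6)
(2) = 32*w^3 - 16*w^2 - 200*w + x*(4*w^2 - 25) + 100
(3) = -15*d^2 - 48*d - 9
(4) = -336*n^3 - 322*n^2 + 63*n - 54*s^3 + s^2*(24*n + 189) + s*(446*n^2 + 267*n - 81)
(5) = -2*m^2 - 15*m - 7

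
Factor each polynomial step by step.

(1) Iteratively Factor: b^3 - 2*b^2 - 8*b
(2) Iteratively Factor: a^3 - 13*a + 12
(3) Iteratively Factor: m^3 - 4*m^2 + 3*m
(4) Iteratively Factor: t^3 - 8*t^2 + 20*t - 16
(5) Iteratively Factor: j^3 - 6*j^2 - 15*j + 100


(1) = (b - 4)*(b^2 + 2*b) = b*(b - 4)*(b + 2)
(2) = (a - 3)*(a^2 + 3*a - 4) = (a - 3)*(a - 1)*(a + 4)
(3) = (m - 3)*(m^2 - m) = (m - 3)*(m - 1)*(m)
(4) = (t - 4)*(t^2 - 4*t + 4) = (t - 4)*(t - 2)*(t - 2)
(5) = (j - 5)*(j^2 - j - 20) = (j - 5)*(j + 4)*(j - 5)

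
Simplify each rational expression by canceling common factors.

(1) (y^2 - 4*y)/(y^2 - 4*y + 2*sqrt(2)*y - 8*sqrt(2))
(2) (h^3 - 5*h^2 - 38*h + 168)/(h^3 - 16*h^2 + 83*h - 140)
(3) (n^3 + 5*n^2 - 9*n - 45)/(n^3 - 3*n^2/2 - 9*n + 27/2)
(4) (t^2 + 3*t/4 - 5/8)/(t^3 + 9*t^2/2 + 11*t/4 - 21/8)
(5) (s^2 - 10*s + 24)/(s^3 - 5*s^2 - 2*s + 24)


(1) = y/(y + 2*sqrt(2))
(2) = (h + 6)/(h - 5)
(3) = (2*n + 10)/(2*n - 3)
(4) = (4*t + 5)/(4*t^2 + 20*t + 21)
(5) = (s - 6)/(s^2 - s - 6)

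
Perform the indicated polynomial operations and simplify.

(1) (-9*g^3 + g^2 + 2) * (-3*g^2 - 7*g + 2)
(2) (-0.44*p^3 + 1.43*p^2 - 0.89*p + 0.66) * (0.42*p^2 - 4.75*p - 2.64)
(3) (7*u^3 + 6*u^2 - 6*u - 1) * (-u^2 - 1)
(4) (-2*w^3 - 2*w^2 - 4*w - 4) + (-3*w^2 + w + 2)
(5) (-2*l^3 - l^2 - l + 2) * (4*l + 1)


(1) = 27*g^5 + 60*g^4 - 25*g^3 - 4*g^2 - 14*g + 4
(2) = -0.1848*p^5 + 2.6906*p^4 - 6.0047*p^3 + 0.7295*p^2 - 0.7854*p - 1.7424
(3) = -7*u^5 - 6*u^4 - u^3 - 5*u^2 + 6*u + 1
(4) = -2*w^3 - 5*w^2 - 3*w - 2
(5) = -8*l^4 - 6*l^3 - 5*l^2 + 7*l + 2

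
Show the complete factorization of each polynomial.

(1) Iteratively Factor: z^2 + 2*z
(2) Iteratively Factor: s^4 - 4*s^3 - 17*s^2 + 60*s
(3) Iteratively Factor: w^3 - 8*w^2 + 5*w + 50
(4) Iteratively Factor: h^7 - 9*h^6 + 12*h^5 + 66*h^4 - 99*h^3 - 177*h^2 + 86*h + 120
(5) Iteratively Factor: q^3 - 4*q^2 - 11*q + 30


(1) = (z + 2)*(z)
(2) = (s)*(s^3 - 4*s^2 - 17*s + 60) = s*(s - 5)*(s^2 + s - 12) = s*(s - 5)*(s - 3)*(s + 4)
(3) = (w - 5)*(w^2 - 3*w - 10) = (w - 5)^2*(w + 2)
(4) = (h - 4)*(h^6 - 5*h^5 - 8*h^4 + 34*h^3 + 37*h^2 - 29*h - 30) = (h - 4)*(h + 1)*(h^5 - 6*h^4 - 2*h^3 + 36*h^2 + h - 30) = (h - 4)*(h + 1)*(h + 2)*(h^4 - 8*h^3 + 14*h^2 + 8*h - 15) = (h - 4)*(h - 3)*(h + 1)*(h + 2)*(h^3 - 5*h^2 - h + 5) = (h - 4)*(h - 3)*(h - 1)*(h + 1)*(h + 2)*(h^2 - 4*h - 5) = (h - 5)*(h - 4)*(h - 3)*(h - 1)*(h + 1)*(h + 2)*(h + 1)
(5) = (q - 5)*(q^2 + q - 6) = (q - 5)*(q - 2)*(q + 3)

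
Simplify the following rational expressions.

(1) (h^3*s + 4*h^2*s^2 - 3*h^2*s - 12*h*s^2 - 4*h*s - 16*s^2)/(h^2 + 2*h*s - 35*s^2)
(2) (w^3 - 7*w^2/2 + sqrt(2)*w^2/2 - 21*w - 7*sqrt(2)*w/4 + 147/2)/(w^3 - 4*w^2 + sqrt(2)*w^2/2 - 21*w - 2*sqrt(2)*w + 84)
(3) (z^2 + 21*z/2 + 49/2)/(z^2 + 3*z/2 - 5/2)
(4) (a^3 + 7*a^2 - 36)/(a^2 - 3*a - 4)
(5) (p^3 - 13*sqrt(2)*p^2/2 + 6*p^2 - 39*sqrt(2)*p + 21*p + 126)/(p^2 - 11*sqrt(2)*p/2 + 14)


(1) = (-h^3*s - 4*h^2*s^2 + 3*h^2*s + 12*h*s^2 + 4*h*s + 16*s^2)/(-h^2 - 2*h*s + 35*s^2)
(2) = (8*w - 28)/(8*w - 32)
(3) = (2*z^2 + 21*z + 49)/(2*z^2 + 3*z - 5)
(4) = (a^3 + 7*a^2 - 36)/(a^2 - 3*a - 4)
(5) = (4*p^2 + p*(24 - 12*sqrt(2)) - 72*sqrt(2))/(4*p - 8*sqrt(2))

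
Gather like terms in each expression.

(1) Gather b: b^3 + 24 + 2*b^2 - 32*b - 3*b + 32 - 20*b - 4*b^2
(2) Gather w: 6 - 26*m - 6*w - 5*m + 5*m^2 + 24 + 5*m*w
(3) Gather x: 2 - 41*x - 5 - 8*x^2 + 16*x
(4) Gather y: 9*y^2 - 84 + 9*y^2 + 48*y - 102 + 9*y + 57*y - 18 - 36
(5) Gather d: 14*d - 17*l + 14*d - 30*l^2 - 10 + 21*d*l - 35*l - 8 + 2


(1) = b^3 - 2*b^2 - 55*b + 56
(2) = 5*m^2 - 31*m + w*(5*m - 6) + 30
(3) = -8*x^2 - 25*x - 3
(4) = 18*y^2 + 114*y - 240
(5) = d*(21*l + 28) - 30*l^2 - 52*l - 16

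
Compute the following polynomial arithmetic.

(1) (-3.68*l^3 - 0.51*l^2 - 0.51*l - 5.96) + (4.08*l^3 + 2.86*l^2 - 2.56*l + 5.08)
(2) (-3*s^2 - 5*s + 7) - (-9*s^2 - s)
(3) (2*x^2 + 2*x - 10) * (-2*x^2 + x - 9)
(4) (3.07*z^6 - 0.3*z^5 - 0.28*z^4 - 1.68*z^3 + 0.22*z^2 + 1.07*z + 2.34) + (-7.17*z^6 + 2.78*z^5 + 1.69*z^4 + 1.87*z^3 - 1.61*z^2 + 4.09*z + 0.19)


(1) = 0.4*l^3 + 2.35*l^2 - 3.07*l - 0.88
(2) = 6*s^2 - 4*s + 7
(3) = -4*x^4 - 2*x^3 + 4*x^2 - 28*x + 90
(4) = -4.1*z^6 + 2.48*z^5 + 1.41*z^4 + 0.19*z^3 - 1.39*z^2 + 5.16*z + 2.53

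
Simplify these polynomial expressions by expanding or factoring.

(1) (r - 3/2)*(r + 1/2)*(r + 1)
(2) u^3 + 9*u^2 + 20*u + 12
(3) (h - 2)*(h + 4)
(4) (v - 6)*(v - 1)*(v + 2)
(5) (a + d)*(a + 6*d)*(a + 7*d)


(1) = r^3 - 7*r/4 - 3/4
(2) = (u + 1)*(u + 2)*(u + 6)
(3) = h^2 + 2*h - 8
(4) = v^3 - 5*v^2 - 8*v + 12
(5) = a^3 + 14*a^2*d + 55*a*d^2 + 42*d^3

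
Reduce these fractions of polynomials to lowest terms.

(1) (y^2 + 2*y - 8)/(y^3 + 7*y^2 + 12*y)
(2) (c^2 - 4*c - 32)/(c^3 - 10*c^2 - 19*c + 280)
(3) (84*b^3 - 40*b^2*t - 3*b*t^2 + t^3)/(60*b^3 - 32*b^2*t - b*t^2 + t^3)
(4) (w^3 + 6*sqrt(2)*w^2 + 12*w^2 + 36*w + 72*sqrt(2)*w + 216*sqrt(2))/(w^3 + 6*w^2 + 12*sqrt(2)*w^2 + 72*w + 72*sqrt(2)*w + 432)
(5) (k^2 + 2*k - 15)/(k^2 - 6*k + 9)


(1) = (y - 2)/(y^2 + 3*y)
(2) = (c + 4)/(c^2 - 2*c - 35)
(3) = (-7*b + t)/(-5*b + t)
(4) = (w + 6)/(w + 6*sqrt(2))
(5) = (k + 5)/(k - 3)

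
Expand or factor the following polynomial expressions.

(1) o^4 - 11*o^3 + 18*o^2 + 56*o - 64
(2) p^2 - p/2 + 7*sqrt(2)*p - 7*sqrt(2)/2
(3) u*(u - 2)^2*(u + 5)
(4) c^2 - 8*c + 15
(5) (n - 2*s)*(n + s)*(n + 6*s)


(1) = (o - 8)*(o - 4)*(o - 1)*(o + 2)
(2) = (p - 1/2)*(p + 7*sqrt(2))
(3) = u^4 + u^3 - 16*u^2 + 20*u
(4) = (c - 5)*(c - 3)
(5) = n^3 + 5*n^2*s - 8*n*s^2 - 12*s^3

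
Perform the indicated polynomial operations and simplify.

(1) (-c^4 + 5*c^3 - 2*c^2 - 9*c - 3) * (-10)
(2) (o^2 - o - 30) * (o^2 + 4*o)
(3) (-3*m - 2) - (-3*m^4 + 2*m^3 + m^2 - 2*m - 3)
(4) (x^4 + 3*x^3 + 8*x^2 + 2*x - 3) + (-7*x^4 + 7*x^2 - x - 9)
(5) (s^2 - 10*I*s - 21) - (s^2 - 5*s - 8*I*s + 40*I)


(1) = 10*c^4 - 50*c^3 + 20*c^2 + 90*c + 30
(2) = o^4 + 3*o^3 - 34*o^2 - 120*o
(3) = 3*m^4 - 2*m^3 - m^2 - m + 1
(4) = -6*x^4 + 3*x^3 + 15*x^2 + x - 12
(5) = 5*s - 2*I*s - 21 - 40*I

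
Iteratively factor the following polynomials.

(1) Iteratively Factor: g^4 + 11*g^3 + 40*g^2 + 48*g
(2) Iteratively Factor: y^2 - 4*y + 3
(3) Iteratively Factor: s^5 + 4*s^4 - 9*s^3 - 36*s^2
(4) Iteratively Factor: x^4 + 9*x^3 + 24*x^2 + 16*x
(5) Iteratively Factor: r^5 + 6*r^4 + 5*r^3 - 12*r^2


(1) = (g)*(g^3 + 11*g^2 + 40*g + 48) = g*(g + 3)*(g^2 + 8*g + 16) = g*(g + 3)*(g + 4)*(g + 4)
(2) = (y - 3)*(y - 1)
(3) = (s + 4)*(s^4 - 9*s^2) = s*(s + 4)*(s^3 - 9*s) = s*(s + 3)*(s + 4)*(s^2 - 3*s) = s^2*(s + 3)*(s + 4)*(s - 3)
(4) = (x)*(x^3 + 9*x^2 + 24*x + 16) = x*(x + 1)*(x^2 + 8*x + 16) = x*(x + 1)*(x + 4)*(x + 4)
(5) = (r)*(r^4 + 6*r^3 + 5*r^2 - 12*r) = r^2*(r^3 + 6*r^2 + 5*r - 12) = r^2*(r + 3)*(r^2 + 3*r - 4) = r^2*(r + 3)*(r + 4)*(r - 1)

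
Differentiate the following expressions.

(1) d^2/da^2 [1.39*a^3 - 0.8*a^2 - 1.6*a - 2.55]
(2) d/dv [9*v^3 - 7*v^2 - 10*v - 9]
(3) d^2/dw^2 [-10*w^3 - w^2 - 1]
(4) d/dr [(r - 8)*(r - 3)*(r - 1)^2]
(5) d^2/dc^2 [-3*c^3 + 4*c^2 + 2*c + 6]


(1) = 8.34*a - 1.6
(2) = 27*v^2 - 14*v - 10
(3) = -60*w - 2
(4) = 4*r^3 - 39*r^2 + 94*r - 59
(5) = 8 - 18*c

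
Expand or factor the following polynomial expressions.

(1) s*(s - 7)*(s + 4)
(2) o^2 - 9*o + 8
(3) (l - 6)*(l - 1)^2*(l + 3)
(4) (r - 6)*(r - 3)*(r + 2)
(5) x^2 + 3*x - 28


(1) = s^3 - 3*s^2 - 28*s
(2) = (o - 8)*(o - 1)
(3) = l^4 - 5*l^3 - 11*l^2 + 33*l - 18
(4) = r^3 - 7*r^2 + 36
(5) = (x - 4)*(x + 7)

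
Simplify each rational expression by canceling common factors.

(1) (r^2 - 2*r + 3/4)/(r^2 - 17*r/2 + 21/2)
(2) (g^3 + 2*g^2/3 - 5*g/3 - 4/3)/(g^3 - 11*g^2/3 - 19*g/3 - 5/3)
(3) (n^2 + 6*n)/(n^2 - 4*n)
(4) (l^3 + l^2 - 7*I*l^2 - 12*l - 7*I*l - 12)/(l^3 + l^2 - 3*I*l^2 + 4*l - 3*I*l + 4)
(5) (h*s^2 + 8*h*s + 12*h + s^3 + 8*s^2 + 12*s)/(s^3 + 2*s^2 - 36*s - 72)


(1) = (2*r - 1)/(2*r - 14)
(2) = (3*g^2 - g - 4)/(3*g^2 - 14*g - 5)
(3) = (n + 6)/(n - 4)
(4) = (l - 3*I)/(l + I)
(5) = (h + s)/(s - 6)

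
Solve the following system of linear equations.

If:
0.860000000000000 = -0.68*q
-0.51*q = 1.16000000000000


Then:
No Solution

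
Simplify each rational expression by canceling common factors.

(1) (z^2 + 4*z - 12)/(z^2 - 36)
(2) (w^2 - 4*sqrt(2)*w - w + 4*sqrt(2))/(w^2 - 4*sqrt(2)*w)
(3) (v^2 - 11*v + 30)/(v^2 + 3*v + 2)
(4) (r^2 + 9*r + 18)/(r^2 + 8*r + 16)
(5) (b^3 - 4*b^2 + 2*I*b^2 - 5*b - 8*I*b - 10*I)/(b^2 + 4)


(1) = (z - 2)/(z - 6)
(2) = (w - 1)/w
(3) = (v^2 - 11*v + 30)/(v^2 + 3*v + 2)
(4) = (r^2 + 9*r + 18)/(r^2 + 8*r + 16)
(5) = (b^2 - 4*b - 5)/(b - 2*I)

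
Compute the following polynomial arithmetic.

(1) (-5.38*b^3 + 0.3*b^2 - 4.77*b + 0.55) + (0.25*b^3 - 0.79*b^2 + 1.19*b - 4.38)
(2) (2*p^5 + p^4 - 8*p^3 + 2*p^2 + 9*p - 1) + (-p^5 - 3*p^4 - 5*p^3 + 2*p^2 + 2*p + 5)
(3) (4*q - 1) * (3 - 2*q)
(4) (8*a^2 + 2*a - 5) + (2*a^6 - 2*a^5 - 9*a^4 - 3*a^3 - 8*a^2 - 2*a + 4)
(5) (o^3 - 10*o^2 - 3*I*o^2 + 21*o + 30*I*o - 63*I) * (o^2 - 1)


(1) = -5.13*b^3 - 0.49*b^2 - 3.58*b - 3.83
(2) = p^5 - 2*p^4 - 13*p^3 + 4*p^2 + 11*p + 4
(3) = -8*q^2 + 14*q - 3
(4) = 2*a^6 - 2*a^5 - 9*a^4 - 3*a^3 - 1
(5) = o^5 - 10*o^4 - 3*I*o^4 + 20*o^3 + 30*I*o^3 + 10*o^2 - 60*I*o^2 - 21*o - 30*I*o + 63*I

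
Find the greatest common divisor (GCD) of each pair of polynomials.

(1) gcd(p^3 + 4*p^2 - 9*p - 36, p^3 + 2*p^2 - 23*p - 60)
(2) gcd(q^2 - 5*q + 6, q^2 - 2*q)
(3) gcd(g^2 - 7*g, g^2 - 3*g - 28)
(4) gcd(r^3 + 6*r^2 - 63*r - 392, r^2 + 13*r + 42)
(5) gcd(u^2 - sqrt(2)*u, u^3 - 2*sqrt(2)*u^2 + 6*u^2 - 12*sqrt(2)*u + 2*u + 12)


(1) = gcd((p - 3)*(p + 3)*(p + 4), (p - 5)*(p + 3)*(p + 4)) = p^2 + 7*p + 12
(2) = q - 2
(3) = gcd(g*(g - 7), (g - 7)*(g + 4)) = g - 7
(4) = gcd((r - 8)*(r + 7)^2, (r + 6)*(r + 7)) = r + 7
(5) = gcd(u*(u - sqrt(2)), (u + 6)*(u - sqrt(2))^2) = u - sqrt(2)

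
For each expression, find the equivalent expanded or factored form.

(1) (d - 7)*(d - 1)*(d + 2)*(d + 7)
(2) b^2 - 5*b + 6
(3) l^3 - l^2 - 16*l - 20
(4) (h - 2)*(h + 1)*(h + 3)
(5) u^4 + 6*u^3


(1) = d^4 + d^3 - 51*d^2 - 49*d + 98
(2) = (b - 3)*(b - 2)
(3) = (l - 5)*(l + 2)^2
(4) = h^3 + 2*h^2 - 5*h - 6
(5) = u^3*(u + 6)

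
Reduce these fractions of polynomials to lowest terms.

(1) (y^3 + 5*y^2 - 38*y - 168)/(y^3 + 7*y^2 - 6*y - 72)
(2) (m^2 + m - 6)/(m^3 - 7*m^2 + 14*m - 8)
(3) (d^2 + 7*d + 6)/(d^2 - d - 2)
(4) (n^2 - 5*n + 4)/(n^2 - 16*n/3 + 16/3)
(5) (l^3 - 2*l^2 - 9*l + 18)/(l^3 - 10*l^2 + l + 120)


(1) = (y^2 + y - 42)/(y^2 + 3*y - 18)
(2) = (m + 3)/(m^2 - 5*m + 4)
(3) = (d + 6)/(d - 2)
(4) = (3*n - 3)/(3*n - 4)
(5) = (l^2 - 5*l + 6)/(l^2 - 13*l + 40)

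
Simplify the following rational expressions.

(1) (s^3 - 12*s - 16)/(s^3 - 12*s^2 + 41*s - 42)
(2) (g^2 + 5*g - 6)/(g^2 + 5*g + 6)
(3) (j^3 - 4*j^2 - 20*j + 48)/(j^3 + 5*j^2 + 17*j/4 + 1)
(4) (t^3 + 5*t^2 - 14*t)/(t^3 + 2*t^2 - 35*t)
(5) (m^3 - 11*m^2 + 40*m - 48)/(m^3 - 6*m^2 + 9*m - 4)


(1) = (s^3 - 12*s - 16)/(s^3 - 12*s^2 + 41*s - 42)
(2) = (g^2 + 5*g - 6)/(g^2 + 5*g + 6)
(3) = (4*j^2 - 32*j + 48)/(4*j^2 + 4*j + 1)
(4) = (t - 2)/(t - 5)
(5) = (m^2 - 7*m + 12)/(m^2 - 2*m + 1)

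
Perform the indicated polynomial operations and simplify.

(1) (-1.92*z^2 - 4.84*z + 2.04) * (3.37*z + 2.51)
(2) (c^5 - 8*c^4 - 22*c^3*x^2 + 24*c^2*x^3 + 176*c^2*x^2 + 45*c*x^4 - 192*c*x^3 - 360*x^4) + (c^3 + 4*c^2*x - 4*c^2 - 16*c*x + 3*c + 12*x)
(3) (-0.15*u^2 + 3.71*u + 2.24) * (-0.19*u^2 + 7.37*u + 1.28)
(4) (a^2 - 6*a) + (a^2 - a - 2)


(1) = -6.4704*z^3 - 21.13*z^2 - 5.2736*z + 5.1204
(2) = c^5 - 8*c^4 - 22*c^3*x^2 + c^3 + 24*c^2*x^3 + 176*c^2*x^2 + 4*c^2*x - 4*c^2 + 45*c*x^4 - 192*c*x^3 - 16*c*x + 3*c - 360*x^4 + 12*x
(3) = 0.0285*u^4 - 1.8104*u^3 + 26.7251*u^2 + 21.2576*u + 2.8672
(4) = 2*a^2 - 7*a - 2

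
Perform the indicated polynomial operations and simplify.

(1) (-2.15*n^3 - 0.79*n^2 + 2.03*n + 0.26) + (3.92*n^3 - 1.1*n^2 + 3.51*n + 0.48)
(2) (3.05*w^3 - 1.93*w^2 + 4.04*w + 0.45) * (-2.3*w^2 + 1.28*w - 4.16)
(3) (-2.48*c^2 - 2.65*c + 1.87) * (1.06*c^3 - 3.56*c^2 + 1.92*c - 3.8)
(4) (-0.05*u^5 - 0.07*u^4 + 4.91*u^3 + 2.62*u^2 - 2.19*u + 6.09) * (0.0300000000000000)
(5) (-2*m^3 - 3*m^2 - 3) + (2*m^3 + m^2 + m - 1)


(1) = 1.77*n^3 - 1.89*n^2 + 5.54*n + 0.74
(2) = -7.015*w^5 + 8.343*w^4 - 24.4504*w^3 + 12.165*w^2 - 16.2304*w - 1.872
(3) = -2.6288*c^5 + 6.0198*c^4 + 6.6546*c^3 - 2.3212*c^2 + 13.6604*c - 7.106
(4) = -0.0015*u^5 - 0.0021*u^4 + 0.1473*u^3 + 0.0786*u^2 - 0.0657*u + 0.1827
(5) = -2*m^2 + m - 4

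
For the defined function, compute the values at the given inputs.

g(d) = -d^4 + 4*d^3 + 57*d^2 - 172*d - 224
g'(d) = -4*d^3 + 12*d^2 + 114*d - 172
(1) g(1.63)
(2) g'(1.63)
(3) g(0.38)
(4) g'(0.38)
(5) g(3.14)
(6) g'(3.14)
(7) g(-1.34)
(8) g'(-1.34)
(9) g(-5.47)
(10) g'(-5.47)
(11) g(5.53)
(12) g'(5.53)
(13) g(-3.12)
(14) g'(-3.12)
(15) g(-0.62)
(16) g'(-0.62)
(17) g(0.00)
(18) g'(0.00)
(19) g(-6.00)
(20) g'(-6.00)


(1) = -342.65
(2) = 28.38
(3) = -280.93
(4) = -127.17
(5) = -175.46
(6) = 180.44
(7) = 95.98
(8) = -293.59
(9) = 872.40
(10) = 218.14
(11) = 309.21
(12) = 148.94
(13) = 651.26
(14) = -289.38
(15) = -96.55
(16) = -237.11
(17) = -224.00
(18) = -172.00
(19) = 700.00
(20) = 440.00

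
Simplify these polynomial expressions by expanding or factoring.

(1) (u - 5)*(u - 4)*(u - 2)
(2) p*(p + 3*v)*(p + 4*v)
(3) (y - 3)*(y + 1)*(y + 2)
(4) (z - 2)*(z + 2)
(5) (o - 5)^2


(1) = u^3 - 11*u^2 + 38*u - 40
(2) = p^3 + 7*p^2*v + 12*p*v^2
(3) = y^3 - 7*y - 6
(4) = z^2 - 4
(5) = o^2 - 10*o + 25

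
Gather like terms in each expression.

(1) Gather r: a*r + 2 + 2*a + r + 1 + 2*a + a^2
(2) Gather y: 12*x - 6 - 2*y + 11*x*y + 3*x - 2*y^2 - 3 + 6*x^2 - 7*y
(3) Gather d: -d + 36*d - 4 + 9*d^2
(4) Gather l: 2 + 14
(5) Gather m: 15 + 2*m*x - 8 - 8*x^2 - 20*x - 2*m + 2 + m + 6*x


(1) = a^2 + 4*a + r*(a + 1) + 3
(2) = 6*x^2 + 15*x - 2*y^2 + y*(11*x - 9) - 9
(3) = 9*d^2 + 35*d - 4
(4) = 16
(5) = m*(2*x - 1) - 8*x^2 - 14*x + 9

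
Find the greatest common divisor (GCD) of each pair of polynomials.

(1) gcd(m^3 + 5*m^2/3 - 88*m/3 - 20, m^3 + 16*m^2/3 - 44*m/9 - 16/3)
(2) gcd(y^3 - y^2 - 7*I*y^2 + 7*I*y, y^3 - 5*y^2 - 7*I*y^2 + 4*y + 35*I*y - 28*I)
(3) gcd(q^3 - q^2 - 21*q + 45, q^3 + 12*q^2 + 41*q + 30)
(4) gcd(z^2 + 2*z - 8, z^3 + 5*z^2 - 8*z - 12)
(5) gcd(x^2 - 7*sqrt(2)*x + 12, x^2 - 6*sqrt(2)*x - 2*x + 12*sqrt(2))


(1) = gcd((m - 5)*(m + 2/3)*(m + 6), (m - 4/3)*(m + 2/3)*(m + 6)) = m^2 + 20*m/3 + 4
(2) = y^2 + y*(-1 - 7*I) + 7*I
(3) = gcd((q - 3)^2*(q + 5), (q + 1)*(q + 5)*(q + 6)) = q + 5
(4) = gcd((z - 2)*(z + 4), (z - 2)*(z + 1)*(z + 6)) = z - 2
(5) = gcd((x - 6*sqrt(2))*(x - sqrt(2)), (x - 2)*(x - 6*sqrt(2))) = x - 6*sqrt(2)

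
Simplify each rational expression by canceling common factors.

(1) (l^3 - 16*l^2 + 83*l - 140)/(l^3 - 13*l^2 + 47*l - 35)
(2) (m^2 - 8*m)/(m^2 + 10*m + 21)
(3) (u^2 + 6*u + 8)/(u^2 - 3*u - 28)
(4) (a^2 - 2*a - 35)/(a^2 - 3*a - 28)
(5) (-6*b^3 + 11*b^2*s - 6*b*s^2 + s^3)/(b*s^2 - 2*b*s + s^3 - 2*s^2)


(1) = (l - 4)/(l - 1)
(2) = (m^2 - 8*m)/(m^2 + 10*m + 21)
(3) = (u + 2)/(u - 7)
(4) = (a + 5)/(a + 4)
(5) = (-6*b^3 + 11*b^2*s - 6*b*s^2 + s^3)/(b*s^2 - 2*b*s + s^3 - 2*s^2)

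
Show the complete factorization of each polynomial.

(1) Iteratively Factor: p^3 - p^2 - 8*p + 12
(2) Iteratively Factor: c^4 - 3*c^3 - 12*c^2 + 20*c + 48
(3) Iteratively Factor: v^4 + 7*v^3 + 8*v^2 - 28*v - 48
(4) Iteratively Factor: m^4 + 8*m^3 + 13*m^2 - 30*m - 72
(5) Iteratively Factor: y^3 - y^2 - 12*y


(1) = (p + 3)*(p^2 - 4*p + 4) = (p - 2)*(p + 3)*(p - 2)
(2) = (c + 2)*(c^3 - 5*c^2 - 2*c + 24) = (c - 4)*(c + 2)*(c^2 - c - 6) = (c - 4)*(c - 3)*(c + 2)*(c + 2)
(3) = (v - 2)*(v^3 + 9*v^2 + 26*v + 24) = (v - 2)*(v + 3)*(v^2 + 6*v + 8) = (v - 2)*(v + 3)*(v + 4)*(v + 2)
(4) = (m + 3)*(m^3 + 5*m^2 - 2*m - 24) = (m + 3)^2*(m^2 + 2*m - 8) = (m + 3)^2*(m + 4)*(m - 2)
(5) = (y)*(y^2 - y - 12) = y*(y + 3)*(y - 4)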